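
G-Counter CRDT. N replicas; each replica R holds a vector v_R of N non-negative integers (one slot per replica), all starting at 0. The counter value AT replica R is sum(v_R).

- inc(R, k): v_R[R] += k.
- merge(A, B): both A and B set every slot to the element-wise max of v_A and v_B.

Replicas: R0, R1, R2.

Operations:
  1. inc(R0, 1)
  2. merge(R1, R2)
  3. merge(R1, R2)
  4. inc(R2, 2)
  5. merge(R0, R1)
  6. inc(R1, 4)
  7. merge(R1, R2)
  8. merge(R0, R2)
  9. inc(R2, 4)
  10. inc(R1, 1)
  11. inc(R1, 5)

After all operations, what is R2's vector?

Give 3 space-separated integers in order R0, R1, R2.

Answer: 1 4 6

Derivation:
Op 1: inc R0 by 1 -> R0=(1,0,0) value=1
Op 2: merge R1<->R2 -> R1=(0,0,0) R2=(0,0,0)
Op 3: merge R1<->R2 -> R1=(0,0,0) R2=(0,0,0)
Op 4: inc R2 by 2 -> R2=(0,0,2) value=2
Op 5: merge R0<->R1 -> R0=(1,0,0) R1=(1,0,0)
Op 6: inc R1 by 4 -> R1=(1,4,0) value=5
Op 7: merge R1<->R2 -> R1=(1,4,2) R2=(1,4,2)
Op 8: merge R0<->R2 -> R0=(1,4,2) R2=(1,4,2)
Op 9: inc R2 by 4 -> R2=(1,4,6) value=11
Op 10: inc R1 by 1 -> R1=(1,5,2) value=8
Op 11: inc R1 by 5 -> R1=(1,10,2) value=13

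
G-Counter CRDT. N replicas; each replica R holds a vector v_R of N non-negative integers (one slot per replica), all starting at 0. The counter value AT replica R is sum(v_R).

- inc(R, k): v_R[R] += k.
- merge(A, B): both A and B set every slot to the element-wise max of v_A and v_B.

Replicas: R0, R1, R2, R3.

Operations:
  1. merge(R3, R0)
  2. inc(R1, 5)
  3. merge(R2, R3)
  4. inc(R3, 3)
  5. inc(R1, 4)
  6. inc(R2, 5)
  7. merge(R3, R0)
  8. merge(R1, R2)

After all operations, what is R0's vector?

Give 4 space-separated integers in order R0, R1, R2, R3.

Answer: 0 0 0 3

Derivation:
Op 1: merge R3<->R0 -> R3=(0,0,0,0) R0=(0,0,0,0)
Op 2: inc R1 by 5 -> R1=(0,5,0,0) value=5
Op 3: merge R2<->R3 -> R2=(0,0,0,0) R3=(0,0,0,0)
Op 4: inc R3 by 3 -> R3=(0,0,0,3) value=3
Op 5: inc R1 by 4 -> R1=(0,9,0,0) value=9
Op 6: inc R2 by 5 -> R2=(0,0,5,0) value=5
Op 7: merge R3<->R0 -> R3=(0,0,0,3) R0=(0,0,0,3)
Op 8: merge R1<->R2 -> R1=(0,9,5,0) R2=(0,9,5,0)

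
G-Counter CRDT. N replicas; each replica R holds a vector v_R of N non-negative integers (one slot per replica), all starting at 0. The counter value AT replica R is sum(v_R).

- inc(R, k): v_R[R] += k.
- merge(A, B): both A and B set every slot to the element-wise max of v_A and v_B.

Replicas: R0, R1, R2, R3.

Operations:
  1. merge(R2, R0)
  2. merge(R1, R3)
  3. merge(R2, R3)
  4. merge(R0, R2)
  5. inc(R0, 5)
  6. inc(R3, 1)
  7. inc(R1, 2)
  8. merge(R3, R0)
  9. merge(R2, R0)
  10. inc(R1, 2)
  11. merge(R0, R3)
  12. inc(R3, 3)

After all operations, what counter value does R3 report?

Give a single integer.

Answer: 9

Derivation:
Op 1: merge R2<->R0 -> R2=(0,0,0,0) R0=(0,0,0,0)
Op 2: merge R1<->R3 -> R1=(0,0,0,0) R3=(0,0,0,0)
Op 3: merge R2<->R3 -> R2=(0,0,0,0) R3=(0,0,0,0)
Op 4: merge R0<->R2 -> R0=(0,0,0,0) R2=(0,0,0,0)
Op 5: inc R0 by 5 -> R0=(5,0,0,0) value=5
Op 6: inc R3 by 1 -> R3=(0,0,0,1) value=1
Op 7: inc R1 by 2 -> R1=(0,2,0,0) value=2
Op 8: merge R3<->R0 -> R3=(5,0,0,1) R0=(5,0,0,1)
Op 9: merge R2<->R0 -> R2=(5,0,0,1) R0=(5,0,0,1)
Op 10: inc R1 by 2 -> R1=(0,4,0,0) value=4
Op 11: merge R0<->R3 -> R0=(5,0,0,1) R3=(5,0,0,1)
Op 12: inc R3 by 3 -> R3=(5,0,0,4) value=9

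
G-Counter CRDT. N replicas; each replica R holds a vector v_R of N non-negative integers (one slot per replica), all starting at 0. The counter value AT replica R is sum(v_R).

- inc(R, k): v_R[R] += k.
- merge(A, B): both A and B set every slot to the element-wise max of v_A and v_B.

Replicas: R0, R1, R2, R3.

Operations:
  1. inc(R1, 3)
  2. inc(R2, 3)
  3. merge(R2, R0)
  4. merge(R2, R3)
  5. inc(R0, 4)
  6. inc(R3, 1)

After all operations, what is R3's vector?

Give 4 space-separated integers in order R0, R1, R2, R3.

Op 1: inc R1 by 3 -> R1=(0,3,0,0) value=3
Op 2: inc R2 by 3 -> R2=(0,0,3,0) value=3
Op 3: merge R2<->R0 -> R2=(0,0,3,0) R0=(0,0,3,0)
Op 4: merge R2<->R3 -> R2=(0,0,3,0) R3=(0,0,3,0)
Op 5: inc R0 by 4 -> R0=(4,0,3,0) value=7
Op 6: inc R3 by 1 -> R3=(0,0,3,1) value=4

Answer: 0 0 3 1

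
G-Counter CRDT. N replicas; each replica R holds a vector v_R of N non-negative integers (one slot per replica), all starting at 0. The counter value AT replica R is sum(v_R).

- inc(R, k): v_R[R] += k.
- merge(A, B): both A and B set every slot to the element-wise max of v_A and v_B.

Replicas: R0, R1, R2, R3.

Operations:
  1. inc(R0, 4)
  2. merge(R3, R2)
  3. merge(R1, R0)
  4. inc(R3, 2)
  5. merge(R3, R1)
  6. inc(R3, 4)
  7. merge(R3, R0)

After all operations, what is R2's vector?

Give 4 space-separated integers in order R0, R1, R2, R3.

Answer: 0 0 0 0

Derivation:
Op 1: inc R0 by 4 -> R0=(4,0,0,0) value=4
Op 2: merge R3<->R2 -> R3=(0,0,0,0) R2=(0,0,0,0)
Op 3: merge R1<->R0 -> R1=(4,0,0,0) R0=(4,0,0,0)
Op 4: inc R3 by 2 -> R3=(0,0,0,2) value=2
Op 5: merge R3<->R1 -> R3=(4,0,0,2) R1=(4,0,0,2)
Op 6: inc R3 by 4 -> R3=(4,0,0,6) value=10
Op 7: merge R3<->R0 -> R3=(4,0,0,6) R0=(4,0,0,6)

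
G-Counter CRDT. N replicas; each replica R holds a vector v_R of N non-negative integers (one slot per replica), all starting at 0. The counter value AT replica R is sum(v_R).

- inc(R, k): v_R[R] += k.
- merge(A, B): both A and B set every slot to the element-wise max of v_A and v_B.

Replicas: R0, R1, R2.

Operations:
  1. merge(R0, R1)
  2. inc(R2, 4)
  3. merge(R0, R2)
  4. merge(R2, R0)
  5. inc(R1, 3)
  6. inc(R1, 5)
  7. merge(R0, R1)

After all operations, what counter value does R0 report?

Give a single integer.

Answer: 12

Derivation:
Op 1: merge R0<->R1 -> R0=(0,0,0) R1=(0,0,0)
Op 2: inc R2 by 4 -> R2=(0,0,4) value=4
Op 3: merge R0<->R2 -> R0=(0,0,4) R2=(0,0,4)
Op 4: merge R2<->R0 -> R2=(0,0,4) R0=(0,0,4)
Op 5: inc R1 by 3 -> R1=(0,3,0) value=3
Op 6: inc R1 by 5 -> R1=(0,8,0) value=8
Op 7: merge R0<->R1 -> R0=(0,8,4) R1=(0,8,4)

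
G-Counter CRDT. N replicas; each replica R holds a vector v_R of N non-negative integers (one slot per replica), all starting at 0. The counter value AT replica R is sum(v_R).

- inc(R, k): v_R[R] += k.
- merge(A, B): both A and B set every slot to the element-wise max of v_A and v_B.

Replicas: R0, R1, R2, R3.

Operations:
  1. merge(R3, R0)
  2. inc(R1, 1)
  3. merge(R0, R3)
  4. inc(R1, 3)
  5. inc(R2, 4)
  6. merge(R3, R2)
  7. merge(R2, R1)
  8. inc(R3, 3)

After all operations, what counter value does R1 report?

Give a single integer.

Answer: 8

Derivation:
Op 1: merge R3<->R0 -> R3=(0,0,0,0) R0=(0,0,0,0)
Op 2: inc R1 by 1 -> R1=(0,1,0,0) value=1
Op 3: merge R0<->R3 -> R0=(0,0,0,0) R3=(0,0,0,0)
Op 4: inc R1 by 3 -> R1=(0,4,0,0) value=4
Op 5: inc R2 by 4 -> R2=(0,0,4,0) value=4
Op 6: merge R3<->R2 -> R3=(0,0,4,0) R2=(0,0,4,0)
Op 7: merge R2<->R1 -> R2=(0,4,4,0) R1=(0,4,4,0)
Op 8: inc R3 by 3 -> R3=(0,0,4,3) value=7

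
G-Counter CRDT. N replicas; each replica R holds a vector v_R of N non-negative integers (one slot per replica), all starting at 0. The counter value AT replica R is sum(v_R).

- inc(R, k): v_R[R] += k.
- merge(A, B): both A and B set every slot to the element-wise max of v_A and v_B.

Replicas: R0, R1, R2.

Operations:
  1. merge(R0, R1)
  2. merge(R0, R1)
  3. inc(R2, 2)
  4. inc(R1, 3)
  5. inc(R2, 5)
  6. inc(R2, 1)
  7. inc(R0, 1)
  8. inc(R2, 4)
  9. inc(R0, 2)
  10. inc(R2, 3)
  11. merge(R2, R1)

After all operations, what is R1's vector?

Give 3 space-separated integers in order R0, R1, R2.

Answer: 0 3 15

Derivation:
Op 1: merge R0<->R1 -> R0=(0,0,0) R1=(0,0,0)
Op 2: merge R0<->R1 -> R0=(0,0,0) R1=(0,0,0)
Op 3: inc R2 by 2 -> R2=(0,0,2) value=2
Op 4: inc R1 by 3 -> R1=(0,3,0) value=3
Op 5: inc R2 by 5 -> R2=(0,0,7) value=7
Op 6: inc R2 by 1 -> R2=(0,0,8) value=8
Op 7: inc R0 by 1 -> R0=(1,0,0) value=1
Op 8: inc R2 by 4 -> R2=(0,0,12) value=12
Op 9: inc R0 by 2 -> R0=(3,0,0) value=3
Op 10: inc R2 by 3 -> R2=(0,0,15) value=15
Op 11: merge R2<->R1 -> R2=(0,3,15) R1=(0,3,15)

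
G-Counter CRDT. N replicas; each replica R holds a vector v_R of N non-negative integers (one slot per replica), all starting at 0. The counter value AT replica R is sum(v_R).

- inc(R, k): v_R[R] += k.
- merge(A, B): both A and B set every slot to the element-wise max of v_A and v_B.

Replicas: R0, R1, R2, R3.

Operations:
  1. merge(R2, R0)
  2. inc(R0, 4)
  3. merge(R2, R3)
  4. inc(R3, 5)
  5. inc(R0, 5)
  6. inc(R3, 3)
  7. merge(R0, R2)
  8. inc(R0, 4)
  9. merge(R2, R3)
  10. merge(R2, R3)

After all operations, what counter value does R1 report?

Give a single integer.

Answer: 0

Derivation:
Op 1: merge R2<->R0 -> R2=(0,0,0,0) R0=(0,0,0,0)
Op 2: inc R0 by 4 -> R0=(4,0,0,0) value=4
Op 3: merge R2<->R3 -> R2=(0,0,0,0) R3=(0,0,0,0)
Op 4: inc R3 by 5 -> R3=(0,0,0,5) value=5
Op 5: inc R0 by 5 -> R0=(9,0,0,0) value=9
Op 6: inc R3 by 3 -> R3=(0,0,0,8) value=8
Op 7: merge R0<->R2 -> R0=(9,0,0,0) R2=(9,0,0,0)
Op 8: inc R0 by 4 -> R0=(13,0,0,0) value=13
Op 9: merge R2<->R3 -> R2=(9,0,0,8) R3=(9,0,0,8)
Op 10: merge R2<->R3 -> R2=(9,0,0,8) R3=(9,0,0,8)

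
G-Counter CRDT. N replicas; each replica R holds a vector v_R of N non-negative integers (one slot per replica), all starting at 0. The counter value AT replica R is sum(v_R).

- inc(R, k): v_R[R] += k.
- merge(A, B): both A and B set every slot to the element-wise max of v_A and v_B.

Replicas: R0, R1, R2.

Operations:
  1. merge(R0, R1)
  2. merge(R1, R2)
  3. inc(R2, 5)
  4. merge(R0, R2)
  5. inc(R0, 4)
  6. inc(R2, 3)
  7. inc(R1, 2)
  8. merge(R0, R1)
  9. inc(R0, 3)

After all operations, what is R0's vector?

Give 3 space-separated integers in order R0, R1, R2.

Op 1: merge R0<->R1 -> R0=(0,0,0) R1=(0,0,0)
Op 2: merge R1<->R2 -> R1=(0,0,0) R2=(0,0,0)
Op 3: inc R2 by 5 -> R2=(0,0,5) value=5
Op 4: merge R0<->R2 -> R0=(0,0,5) R2=(0,0,5)
Op 5: inc R0 by 4 -> R0=(4,0,5) value=9
Op 6: inc R2 by 3 -> R2=(0,0,8) value=8
Op 7: inc R1 by 2 -> R1=(0,2,0) value=2
Op 8: merge R0<->R1 -> R0=(4,2,5) R1=(4,2,5)
Op 9: inc R0 by 3 -> R0=(7,2,5) value=14

Answer: 7 2 5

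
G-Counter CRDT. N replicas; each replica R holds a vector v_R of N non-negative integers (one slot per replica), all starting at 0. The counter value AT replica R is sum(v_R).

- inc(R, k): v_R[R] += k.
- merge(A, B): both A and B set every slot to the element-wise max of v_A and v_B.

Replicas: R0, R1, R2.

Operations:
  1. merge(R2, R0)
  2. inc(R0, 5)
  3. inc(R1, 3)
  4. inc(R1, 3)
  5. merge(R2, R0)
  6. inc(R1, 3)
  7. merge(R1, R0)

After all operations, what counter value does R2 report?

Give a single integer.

Op 1: merge R2<->R0 -> R2=(0,0,0) R0=(0,0,0)
Op 2: inc R0 by 5 -> R0=(5,0,0) value=5
Op 3: inc R1 by 3 -> R1=(0,3,0) value=3
Op 4: inc R1 by 3 -> R1=(0,6,0) value=6
Op 5: merge R2<->R0 -> R2=(5,0,0) R0=(5,0,0)
Op 6: inc R1 by 3 -> R1=(0,9,0) value=9
Op 7: merge R1<->R0 -> R1=(5,9,0) R0=(5,9,0)

Answer: 5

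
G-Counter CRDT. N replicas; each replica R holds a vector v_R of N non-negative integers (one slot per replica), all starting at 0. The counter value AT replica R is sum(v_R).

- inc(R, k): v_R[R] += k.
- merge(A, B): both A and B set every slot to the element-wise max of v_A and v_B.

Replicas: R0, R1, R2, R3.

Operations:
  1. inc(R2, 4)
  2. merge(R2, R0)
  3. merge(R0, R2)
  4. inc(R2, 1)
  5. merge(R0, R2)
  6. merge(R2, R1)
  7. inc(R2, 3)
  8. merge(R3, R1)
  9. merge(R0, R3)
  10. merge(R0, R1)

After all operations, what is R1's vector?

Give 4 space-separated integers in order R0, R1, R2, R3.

Answer: 0 0 5 0

Derivation:
Op 1: inc R2 by 4 -> R2=(0,0,4,0) value=4
Op 2: merge R2<->R0 -> R2=(0,0,4,0) R0=(0,0,4,0)
Op 3: merge R0<->R2 -> R0=(0,0,4,0) R2=(0,0,4,0)
Op 4: inc R2 by 1 -> R2=(0,0,5,0) value=5
Op 5: merge R0<->R2 -> R0=(0,0,5,0) R2=(0,0,5,0)
Op 6: merge R2<->R1 -> R2=(0,0,5,0) R1=(0,0,5,0)
Op 7: inc R2 by 3 -> R2=(0,0,8,0) value=8
Op 8: merge R3<->R1 -> R3=(0,0,5,0) R1=(0,0,5,0)
Op 9: merge R0<->R3 -> R0=(0,0,5,0) R3=(0,0,5,0)
Op 10: merge R0<->R1 -> R0=(0,0,5,0) R1=(0,0,5,0)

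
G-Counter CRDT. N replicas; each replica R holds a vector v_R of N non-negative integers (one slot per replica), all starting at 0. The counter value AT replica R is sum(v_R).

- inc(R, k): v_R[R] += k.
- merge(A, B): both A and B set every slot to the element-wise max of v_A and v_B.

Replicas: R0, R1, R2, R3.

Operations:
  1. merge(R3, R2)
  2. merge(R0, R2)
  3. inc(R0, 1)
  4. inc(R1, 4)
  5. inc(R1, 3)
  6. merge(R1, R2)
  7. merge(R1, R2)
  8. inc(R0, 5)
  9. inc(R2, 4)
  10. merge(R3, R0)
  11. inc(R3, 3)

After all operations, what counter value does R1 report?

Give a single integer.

Answer: 7

Derivation:
Op 1: merge R3<->R2 -> R3=(0,0,0,0) R2=(0,0,0,0)
Op 2: merge R0<->R2 -> R0=(0,0,0,0) R2=(0,0,0,0)
Op 3: inc R0 by 1 -> R0=(1,0,0,0) value=1
Op 4: inc R1 by 4 -> R1=(0,4,0,0) value=4
Op 5: inc R1 by 3 -> R1=(0,7,0,0) value=7
Op 6: merge R1<->R2 -> R1=(0,7,0,0) R2=(0,7,0,0)
Op 7: merge R1<->R2 -> R1=(0,7,0,0) R2=(0,7,0,0)
Op 8: inc R0 by 5 -> R0=(6,0,0,0) value=6
Op 9: inc R2 by 4 -> R2=(0,7,4,0) value=11
Op 10: merge R3<->R0 -> R3=(6,0,0,0) R0=(6,0,0,0)
Op 11: inc R3 by 3 -> R3=(6,0,0,3) value=9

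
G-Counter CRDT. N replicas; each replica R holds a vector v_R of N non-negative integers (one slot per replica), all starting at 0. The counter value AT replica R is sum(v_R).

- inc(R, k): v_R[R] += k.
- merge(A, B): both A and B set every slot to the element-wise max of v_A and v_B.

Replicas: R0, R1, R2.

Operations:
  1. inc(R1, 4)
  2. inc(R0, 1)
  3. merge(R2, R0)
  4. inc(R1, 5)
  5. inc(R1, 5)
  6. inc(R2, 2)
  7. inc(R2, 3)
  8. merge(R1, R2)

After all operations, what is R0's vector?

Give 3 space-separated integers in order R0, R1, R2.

Answer: 1 0 0

Derivation:
Op 1: inc R1 by 4 -> R1=(0,4,0) value=4
Op 2: inc R0 by 1 -> R0=(1,0,0) value=1
Op 3: merge R2<->R0 -> R2=(1,0,0) R0=(1,0,0)
Op 4: inc R1 by 5 -> R1=(0,9,0) value=9
Op 5: inc R1 by 5 -> R1=(0,14,0) value=14
Op 6: inc R2 by 2 -> R2=(1,0,2) value=3
Op 7: inc R2 by 3 -> R2=(1,0,5) value=6
Op 8: merge R1<->R2 -> R1=(1,14,5) R2=(1,14,5)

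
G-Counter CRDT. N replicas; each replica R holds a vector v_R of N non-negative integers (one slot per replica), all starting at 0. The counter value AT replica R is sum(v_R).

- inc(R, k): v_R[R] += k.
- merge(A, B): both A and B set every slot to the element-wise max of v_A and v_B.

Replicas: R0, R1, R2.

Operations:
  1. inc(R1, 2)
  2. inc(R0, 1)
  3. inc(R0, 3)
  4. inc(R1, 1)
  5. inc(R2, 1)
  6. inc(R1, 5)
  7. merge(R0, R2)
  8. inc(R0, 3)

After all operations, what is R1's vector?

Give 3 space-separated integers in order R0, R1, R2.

Op 1: inc R1 by 2 -> R1=(0,2,0) value=2
Op 2: inc R0 by 1 -> R0=(1,0,0) value=1
Op 3: inc R0 by 3 -> R0=(4,0,0) value=4
Op 4: inc R1 by 1 -> R1=(0,3,0) value=3
Op 5: inc R2 by 1 -> R2=(0,0,1) value=1
Op 6: inc R1 by 5 -> R1=(0,8,0) value=8
Op 7: merge R0<->R2 -> R0=(4,0,1) R2=(4,0,1)
Op 8: inc R0 by 3 -> R0=(7,0,1) value=8

Answer: 0 8 0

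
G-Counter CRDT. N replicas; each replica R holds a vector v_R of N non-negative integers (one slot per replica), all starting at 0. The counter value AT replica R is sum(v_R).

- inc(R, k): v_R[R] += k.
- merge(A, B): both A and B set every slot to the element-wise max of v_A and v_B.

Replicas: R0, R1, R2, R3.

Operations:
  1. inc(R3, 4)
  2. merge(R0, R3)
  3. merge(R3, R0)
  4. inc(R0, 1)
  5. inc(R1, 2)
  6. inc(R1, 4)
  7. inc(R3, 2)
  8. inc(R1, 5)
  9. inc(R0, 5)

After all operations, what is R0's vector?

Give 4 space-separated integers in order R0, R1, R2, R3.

Op 1: inc R3 by 4 -> R3=(0,0,0,4) value=4
Op 2: merge R0<->R3 -> R0=(0,0,0,4) R3=(0,0,0,4)
Op 3: merge R3<->R0 -> R3=(0,0,0,4) R0=(0,0,0,4)
Op 4: inc R0 by 1 -> R0=(1,0,0,4) value=5
Op 5: inc R1 by 2 -> R1=(0,2,0,0) value=2
Op 6: inc R1 by 4 -> R1=(0,6,0,0) value=6
Op 7: inc R3 by 2 -> R3=(0,0,0,6) value=6
Op 8: inc R1 by 5 -> R1=(0,11,0,0) value=11
Op 9: inc R0 by 5 -> R0=(6,0,0,4) value=10

Answer: 6 0 0 4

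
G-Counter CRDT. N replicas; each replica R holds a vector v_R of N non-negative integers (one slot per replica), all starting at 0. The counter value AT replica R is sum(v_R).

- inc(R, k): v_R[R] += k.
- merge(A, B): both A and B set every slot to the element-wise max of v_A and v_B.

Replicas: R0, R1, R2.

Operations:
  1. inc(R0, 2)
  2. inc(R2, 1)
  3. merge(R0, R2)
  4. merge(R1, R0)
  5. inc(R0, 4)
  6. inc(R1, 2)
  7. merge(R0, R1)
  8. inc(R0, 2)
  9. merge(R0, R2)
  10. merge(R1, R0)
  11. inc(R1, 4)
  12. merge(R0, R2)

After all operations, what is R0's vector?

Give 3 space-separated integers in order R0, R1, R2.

Answer: 8 2 1

Derivation:
Op 1: inc R0 by 2 -> R0=(2,0,0) value=2
Op 2: inc R2 by 1 -> R2=(0,0,1) value=1
Op 3: merge R0<->R2 -> R0=(2,0,1) R2=(2,0,1)
Op 4: merge R1<->R0 -> R1=(2,0,1) R0=(2,0,1)
Op 5: inc R0 by 4 -> R0=(6,0,1) value=7
Op 6: inc R1 by 2 -> R1=(2,2,1) value=5
Op 7: merge R0<->R1 -> R0=(6,2,1) R1=(6,2,1)
Op 8: inc R0 by 2 -> R0=(8,2,1) value=11
Op 9: merge R0<->R2 -> R0=(8,2,1) R2=(8,2,1)
Op 10: merge R1<->R0 -> R1=(8,2,1) R0=(8,2,1)
Op 11: inc R1 by 4 -> R1=(8,6,1) value=15
Op 12: merge R0<->R2 -> R0=(8,2,1) R2=(8,2,1)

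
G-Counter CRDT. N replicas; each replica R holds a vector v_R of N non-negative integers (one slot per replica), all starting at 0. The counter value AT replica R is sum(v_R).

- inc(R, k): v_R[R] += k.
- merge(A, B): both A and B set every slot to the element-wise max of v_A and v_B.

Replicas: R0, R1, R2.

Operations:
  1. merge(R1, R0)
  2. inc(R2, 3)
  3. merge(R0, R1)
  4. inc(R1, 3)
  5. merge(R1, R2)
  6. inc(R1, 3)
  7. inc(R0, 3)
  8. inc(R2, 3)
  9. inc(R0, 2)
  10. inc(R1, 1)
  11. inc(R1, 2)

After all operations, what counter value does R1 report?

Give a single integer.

Answer: 12

Derivation:
Op 1: merge R1<->R0 -> R1=(0,0,0) R0=(0,0,0)
Op 2: inc R2 by 3 -> R2=(0,0,3) value=3
Op 3: merge R0<->R1 -> R0=(0,0,0) R1=(0,0,0)
Op 4: inc R1 by 3 -> R1=(0,3,0) value=3
Op 5: merge R1<->R2 -> R1=(0,3,3) R2=(0,3,3)
Op 6: inc R1 by 3 -> R1=(0,6,3) value=9
Op 7: inc R0 by 3 -> R0=(3,0,0) value=3
Op 8: inc R2 by 3 -> R2=(0,3,6) value=9
Op 9: inc R0 by 2 -> R0=(5,0,0) value=5
Op 10: inc R1 by 1 -> R1=(0,7,3) value=10
Op 11: inc R1 by 2 -> R1=(0,9,3) value=12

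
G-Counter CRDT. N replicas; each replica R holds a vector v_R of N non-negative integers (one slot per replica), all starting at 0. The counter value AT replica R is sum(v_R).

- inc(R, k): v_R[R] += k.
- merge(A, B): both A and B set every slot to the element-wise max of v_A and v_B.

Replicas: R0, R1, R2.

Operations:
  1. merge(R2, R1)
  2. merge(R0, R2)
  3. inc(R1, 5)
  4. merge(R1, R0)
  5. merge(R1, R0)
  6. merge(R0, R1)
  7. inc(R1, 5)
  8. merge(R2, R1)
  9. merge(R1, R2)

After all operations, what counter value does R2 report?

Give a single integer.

Answer: 10

Derivation:
Op 1: merge R2<->R1 -> R2=(0,0,0) R1=(0,0,0)
Op 2: merge R0<->R2 -> R0=(0,0,0) R2=(0,0,0)
Op 3: inc R1 by 5 -> R1=(0,5,0) value=5
Op 4: merge R1<->R0 -> R1=(0,5,0) R0=(0,5,0)
Op 5: merge R1<->R0 -> R1=(0,5,0) R0=(0,5,0)
Op 6: merge R0<->R1 -> R0=(0,5,0) R1=(0,5,0)
Op 7: inc R1 by 5 -> R1=(0,10,0) value=10
Op 8: merge R2<->R1 -> R2=(0,10,0) R1=(0,10,0)
Op 9: merge R1<->R2 -> R1=(0,10,0) R2=(0,10,0)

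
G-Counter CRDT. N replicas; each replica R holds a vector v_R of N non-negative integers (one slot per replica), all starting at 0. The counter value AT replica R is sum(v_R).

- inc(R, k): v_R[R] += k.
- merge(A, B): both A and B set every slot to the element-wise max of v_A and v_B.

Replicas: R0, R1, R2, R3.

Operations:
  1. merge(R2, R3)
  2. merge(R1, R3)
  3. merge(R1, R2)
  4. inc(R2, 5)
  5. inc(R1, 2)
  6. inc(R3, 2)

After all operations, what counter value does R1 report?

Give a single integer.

Answer: 2

Derivation:
Op 1: merge R2<->R3 -> R2=(0,0,0,0) R3=(0,0,0,0)
Op 2: merge R1<->R3 -> R1=(0,0,0,0) R3=(0,0,0,0)
Op 3: merge R1<->R2 -> R1=(0,0,0,0) R2=(0,0,0,0)
Op 4: inc R2 by 5 -> R2=(0,0,5,0) value=5
Op 5: inc R1 by 2 -> R1=(0,2,0,0) value=2
Op 6: inc R3 by 2 -> R3=(0,0,0,2) value=2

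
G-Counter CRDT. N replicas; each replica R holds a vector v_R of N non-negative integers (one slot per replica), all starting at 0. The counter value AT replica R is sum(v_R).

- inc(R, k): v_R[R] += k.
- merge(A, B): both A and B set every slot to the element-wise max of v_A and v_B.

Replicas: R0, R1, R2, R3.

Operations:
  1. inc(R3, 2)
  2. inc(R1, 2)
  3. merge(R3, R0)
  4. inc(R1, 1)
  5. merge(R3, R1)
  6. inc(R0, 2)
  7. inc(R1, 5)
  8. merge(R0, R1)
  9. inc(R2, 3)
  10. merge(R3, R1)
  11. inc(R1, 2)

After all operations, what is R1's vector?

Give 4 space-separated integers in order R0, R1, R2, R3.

Op 1: inc R3 by 2 -> R3=(0,0,0,2) value=2
Op 2: inc R1 by 2 -> R1=(0,2,0,0) value=2
Op 3: merge R3<->R0 -> R3=(0,0,0,2) R0=(0,0,0,2)
Op 4: inc R1 by 1 -> R1=(0,3,0,0) value=3
Op 5: merge R3<->R1 -> R3=(0,3,0,2) R1=(0,3,0,2)
Op 6: inc R0 by 2 -> R0=(2,0,0,2) value=4
Op 7: inc R1 by 5 -> R1=(0,8,0,2) value=10
Op 8: merge R0<->R1 -> R0=(2,8,0,2) R1=(2,8,0,2)
Op 9: inc R2 by 3 -> R2=(0,0,3,0) value=3
Op 10: merge R3<->R1 -> R3=(2,8,0,2) R1=(2,8,0,2)
Op 11: inc R1 by 2 -> R1=(2,10,0,2) value=14

Answer: 2 10 0 2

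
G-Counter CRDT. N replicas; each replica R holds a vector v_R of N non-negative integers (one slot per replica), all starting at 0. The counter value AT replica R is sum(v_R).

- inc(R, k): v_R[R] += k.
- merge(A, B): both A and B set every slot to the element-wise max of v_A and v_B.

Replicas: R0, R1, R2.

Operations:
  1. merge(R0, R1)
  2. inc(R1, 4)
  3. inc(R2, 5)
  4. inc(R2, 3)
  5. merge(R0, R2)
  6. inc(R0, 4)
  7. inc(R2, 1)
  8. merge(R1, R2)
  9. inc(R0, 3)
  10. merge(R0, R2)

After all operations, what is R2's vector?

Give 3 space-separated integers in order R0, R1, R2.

Op 1: merge R0<->R1 -> R0=(0,0,0) R1=(0,0,0)
Op 2: inc R1 by 4 -> R1=(0,4,0) value=4
Op 3: inc R2 by 5 -> R2=(0,0,5) value=5
Op 4: inc R2 by 3 -> R2=(0,0,8) value=8
Op 5: merge R0<->R2 -> R0=(0,0,8) R2=(0,0,8)
Op 6: inc R0 by 4 -> R0=(4,0,8) value=12
Op 7: inc R2 by 1 -> R2=(0,0,9) value=9
Op 8: merge R1<->R2 -> R1=(0,4,9) R2=(0,4,9)
Op 9: inc R0 by 3 -> R0=(7,0,8) value=15
Op 10: merge R0<->R2 -> R0=(7,4,9) R2=(7,4,9)

Answer: 7 4 9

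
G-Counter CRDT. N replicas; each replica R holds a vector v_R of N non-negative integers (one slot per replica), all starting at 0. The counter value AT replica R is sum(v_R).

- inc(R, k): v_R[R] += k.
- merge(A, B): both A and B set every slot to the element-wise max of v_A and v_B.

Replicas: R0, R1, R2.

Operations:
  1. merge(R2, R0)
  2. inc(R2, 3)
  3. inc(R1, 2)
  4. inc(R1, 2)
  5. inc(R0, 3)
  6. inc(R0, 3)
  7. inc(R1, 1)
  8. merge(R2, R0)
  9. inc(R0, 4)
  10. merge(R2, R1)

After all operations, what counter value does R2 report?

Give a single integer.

Answer: 14

Derivation:
Op 1: merge R2<->R0 -> R2=(0,0,0) R0=(0,0,0)
Op 2: inc R2 by 3 -> R2=(0,0,3) value=3
Op 3: inc R1 by 2 -> R1=(0,2,0) value=2
Op 4: inc R1 by 2 -> R1=(0,4,0) value=4
Op 5: inc R0 by 3 -> R0=(3,0,0) value=3
Op 6: inc R0 by 3 -> R0=(6,0,0) value=6
Op 7: inc R1 by 1 -> R1=(0,5,0) value=5
Op 8: merge R2<->R0 -> R2=(6,0,3) R0=(6,0,3)
Op 9: inc R0 by 4 -> R0=(10,0,3) value=13
Op 10: merge R2<->R1 -> R2=(6,5,3) R1=(6,5,3)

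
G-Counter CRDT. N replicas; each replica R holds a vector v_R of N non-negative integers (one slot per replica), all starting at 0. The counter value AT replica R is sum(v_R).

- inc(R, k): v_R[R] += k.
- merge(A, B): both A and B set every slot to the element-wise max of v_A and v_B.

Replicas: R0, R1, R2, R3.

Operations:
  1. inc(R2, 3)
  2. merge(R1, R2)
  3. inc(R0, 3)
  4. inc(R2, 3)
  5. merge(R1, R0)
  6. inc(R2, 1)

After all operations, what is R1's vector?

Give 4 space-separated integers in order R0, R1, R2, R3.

Answer: 3 0 3 0

Derivation:
Op 1: inc R2 by 3 -> R2=(0,0,3,0) value=3
Op 2: merge R1<->R2 -> R1=(0,0,3,0) R2=(0,0,3,0)
Op 3: inc R0 by 3 -> R0=(3,0,0,0) value=3
Op 4: inc R2 by 3 -> R2=(0,0,6,0) value=6
Op 5: merge R1<->R0 -> R1=(3,0,3,0) R0=(3,0,3,0)
Op 6: inc R2 by 1 -> R2=(0,0,7,0) value=7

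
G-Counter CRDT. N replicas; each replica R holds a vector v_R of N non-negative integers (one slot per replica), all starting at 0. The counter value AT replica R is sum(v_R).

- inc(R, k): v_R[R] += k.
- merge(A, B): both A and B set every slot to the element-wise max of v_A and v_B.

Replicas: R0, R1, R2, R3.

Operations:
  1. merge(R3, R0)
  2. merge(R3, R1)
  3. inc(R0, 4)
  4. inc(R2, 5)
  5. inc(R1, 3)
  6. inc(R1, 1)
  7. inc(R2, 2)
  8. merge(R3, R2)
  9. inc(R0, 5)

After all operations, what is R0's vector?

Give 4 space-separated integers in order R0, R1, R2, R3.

Op 1: merge R3<->R0 -> R3=(0,0,0,0) R0=(0,0,0,0)
Op 2: merge R3<->R1 -> R3=(0,0,0,0) R1=(0,0,0,0)
Op 3: inc R0 by 4 -> R0=(4,0,0,0) value=4
Op 4: inc R2 by 5 -> R2=(0,0,5,0) value=5
Op 5: inc R1 by 3 -> R1=(0,3,0,0) value=3
Op 6: inc R1 by 1 -> R1=(0,4,0,0) value=4
Op 7: inc R2 by 2 -> R2=(0,0,7,0) value=7
Op 8: merge R3<->R2 -> R3=(0,0,7,0) R2=(0,0,7,0)
Op 9: inc R0 by 5 -> R0=(9,0,0,0) value=9

Answer: 9 0 0 0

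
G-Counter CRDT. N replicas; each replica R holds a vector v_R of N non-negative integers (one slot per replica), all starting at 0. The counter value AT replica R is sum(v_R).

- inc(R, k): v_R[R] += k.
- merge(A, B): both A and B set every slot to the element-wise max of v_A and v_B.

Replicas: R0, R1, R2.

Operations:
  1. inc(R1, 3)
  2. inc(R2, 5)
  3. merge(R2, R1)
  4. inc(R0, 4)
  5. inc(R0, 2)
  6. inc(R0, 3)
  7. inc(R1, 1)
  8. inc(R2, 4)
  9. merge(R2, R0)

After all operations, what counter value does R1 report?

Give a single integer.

Answer: 9

Derivation:
Op 1: inc R1 by 3 -> R1=(0,3,0) value=3
Op 2: inc R2 by 5 -> R2=(0,0,5) value=5
Op 3: merge R2<->R1 -> R2=(0,3,5) R1=(0,3,5)
Op 4: inc R0 by 4 -> R0=(4,0,0) value=4
Op 5: inc R0 by 2 -> R0=(6,0,0) value=6
Op 6: inc R0 by 3 -> R0=(9,0,0) value=9
Op 7: inc R1 by 1 -> R1=(0,4,5) value=9
Op 8: inc R2 by 4 -> R2=(0,3,9) value=12
Op 9: merge R2<->R0 -> R2=(9,3,9) R0=(9,3,9)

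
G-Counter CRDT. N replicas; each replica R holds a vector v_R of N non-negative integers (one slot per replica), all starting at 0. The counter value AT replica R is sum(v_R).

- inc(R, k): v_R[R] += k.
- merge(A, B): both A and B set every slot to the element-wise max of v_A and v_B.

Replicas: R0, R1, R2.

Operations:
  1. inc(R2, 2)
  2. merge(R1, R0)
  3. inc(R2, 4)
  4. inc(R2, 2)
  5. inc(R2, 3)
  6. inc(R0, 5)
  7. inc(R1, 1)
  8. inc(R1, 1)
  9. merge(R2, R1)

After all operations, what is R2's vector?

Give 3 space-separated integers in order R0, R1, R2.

Op 1: inc R2 by 2 -> R2=(0,0,2) value=2
Op 2: merge R1<->R0 -> R1=(0,0,0) R0=(0,0,0)
Op 3: inc R2 by 4 -> R2=(0,0,6) value=6
Op 4: inc R2 by 2 -> R2=(0,0,8) value=8
Op 5: inc R2 by 3 -> R2=(0,0,11) value=11
Op 6: inc R0 by 5 -> R0=(5,0,0) value=5
Op 7: inc R1 by 1 -> R1=(0,1,0) value=1
Op 8: inc R1 by 1 -> R1=(0,2,0) value=2
Op 9: merge R2<->R1 -> R2=(0,2,11) R1=(0,2,11)

Answer: 0 2 11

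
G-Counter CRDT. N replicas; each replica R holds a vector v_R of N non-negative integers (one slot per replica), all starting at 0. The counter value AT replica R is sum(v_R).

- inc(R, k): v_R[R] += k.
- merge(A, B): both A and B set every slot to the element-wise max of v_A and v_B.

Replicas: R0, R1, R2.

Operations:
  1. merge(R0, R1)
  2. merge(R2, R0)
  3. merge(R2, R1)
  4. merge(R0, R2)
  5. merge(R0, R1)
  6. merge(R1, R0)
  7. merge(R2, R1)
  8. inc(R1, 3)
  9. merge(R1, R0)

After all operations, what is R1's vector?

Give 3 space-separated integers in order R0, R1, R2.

Op 1: merge R0<->R1 -> R0=(0,0,0) R1=(0,0,0)
Op 2: merge R2<->R0 -> R2=(0,0,0) R0=(0,0,0)
Op 3: merge R2<->R1 -> R2=(0,0,0) R1=(0,0,0)
Op 4: merge R0<->R2 -> R0=(0,0,0) R2=(0,0,0)
Op 5: merge R0<->R1 -> R0=(0,0,0) R1=(0,0,0)
Op 6: merge R1<->R0 -> R1=(0,0,0) R0=(0,0,0)
Op 7: merge R2<->R1 -> R2=(0,0,0) R1=(0,0,0)
Op 8: inc R1 by 3 -> R1=(0,3,0) value=3
Op 9: merge R1<->R0 -> R1=(0,3,0) R0=(0,3,0)

Answer: 0 3 0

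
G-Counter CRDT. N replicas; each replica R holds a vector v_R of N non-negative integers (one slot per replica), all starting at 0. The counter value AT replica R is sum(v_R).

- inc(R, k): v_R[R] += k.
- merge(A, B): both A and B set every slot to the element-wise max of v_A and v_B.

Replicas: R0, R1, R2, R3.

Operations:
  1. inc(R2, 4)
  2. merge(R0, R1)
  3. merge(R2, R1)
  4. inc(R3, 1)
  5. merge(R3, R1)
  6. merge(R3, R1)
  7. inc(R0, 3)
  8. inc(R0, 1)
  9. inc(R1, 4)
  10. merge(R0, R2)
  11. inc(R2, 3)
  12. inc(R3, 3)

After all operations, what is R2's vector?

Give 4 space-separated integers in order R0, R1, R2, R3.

Answer: 4 0 7 0

Derivation:
Op 1: inc R2 by 4 -> R2=(0,0,4,0) value=4
Op 2: merge R0<->R1 -> R0=(0,0,0,0) R1=(0,0,0,0)
Op 3: merge R2<->R1 -> R2=(0,0,4,0) R1=(0,0,4,0)
Op 4: inc R3 by 1 -> R3=(0,0,0,1) value=1
Op 5: merge R3<->R1 -> R3=(0,0,4,1) R1=(0,0,4,1)
Op 6: merge R3<->R1 -> R3=(0,0,4,1) R1=(0,0,4,1)
Op 7: inc R0 by 3 -> R0=(3,0,0,0) value=3
Op 8: inc R0 by 1 -> R0=(4,0,0,0) value=4
Op 9: inc R1 by 4 -> R1=(0,4,4,1) value=9
Op 10: merge R0<->R2 -> R0=(4,0,4,0) R2=(4,0,4,0)
Op 11: inc R2 by 3 -> R2=(4,0,7,0) value=11
Op 12: inc R3 by 3 -> R3=(0,0,4,4) value=8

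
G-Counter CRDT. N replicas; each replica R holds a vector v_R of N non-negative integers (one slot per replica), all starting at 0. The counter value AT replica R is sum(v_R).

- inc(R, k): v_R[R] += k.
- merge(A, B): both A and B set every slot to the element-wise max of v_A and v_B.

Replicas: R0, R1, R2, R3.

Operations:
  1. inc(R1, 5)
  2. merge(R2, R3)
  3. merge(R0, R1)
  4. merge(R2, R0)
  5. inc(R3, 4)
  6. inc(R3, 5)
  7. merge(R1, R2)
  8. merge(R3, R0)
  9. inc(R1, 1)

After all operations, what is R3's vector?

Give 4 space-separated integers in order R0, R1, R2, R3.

Answer: 0 5 0 9

Derivation:
Op 1: inc R1 by 5 -> R1=(0,5,0,0) value=5
Op 2: merge R2<->R3 -> R2=(0,0,0,0) R3=(0,0,0,0)
Op 3: merge R0<->R1 -> R0=(0,5,0,0) R1=(0,5,0,0)
Op 4: merge R2<->R0 -> R2=(0,5,0,0) R0=(0,5,0,0)
Op 5: inc R3 by 4 -> R3=(0,0,0,4) value=4
Op 6: inc R3 by 5 -> R3=(0,0,0,9) value=9
Op 7: merge R1<->R2 -> R1=(0,5,0,0) R2=(0,5,0,0)
Op 8: merge R3<->R0 -> R3=(0,5,0,9) R0=(0,5,0,9)
Op 9: inc R1 by 1 -> R1=(0,6,0,0) value=6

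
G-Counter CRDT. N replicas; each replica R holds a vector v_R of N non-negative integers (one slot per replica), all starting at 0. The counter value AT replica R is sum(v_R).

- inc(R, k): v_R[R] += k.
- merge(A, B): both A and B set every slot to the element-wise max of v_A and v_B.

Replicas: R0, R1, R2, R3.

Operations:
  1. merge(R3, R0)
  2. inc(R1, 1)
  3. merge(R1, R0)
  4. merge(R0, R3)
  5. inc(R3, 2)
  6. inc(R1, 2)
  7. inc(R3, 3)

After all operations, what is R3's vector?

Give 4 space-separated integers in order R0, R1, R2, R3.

Op 1: merge R3<->R0 -> R3=(0,0,0,0) R0=(0,0,0,0)
Op 2: inc R1 by 1 -> R1=(0,1,0,0) value=1
Op 3: merge R1<->R0 -> R1=(0,1,0,0) R0=(0,1,0,0)
Op 4: merge R0<->R3 -> R0=(0,1,0,0) R3=(0,1,0,0)
Op 5: inc R3 by 2 -> R3=(0,1,0,2) value=3
Op 6: inc R1 by 2 -> R1=(0,3,0,0) value=3
Op 7: inc R3 by 3 -> R3=(0,1,0,5) value=6

Answer: 0 1 0 5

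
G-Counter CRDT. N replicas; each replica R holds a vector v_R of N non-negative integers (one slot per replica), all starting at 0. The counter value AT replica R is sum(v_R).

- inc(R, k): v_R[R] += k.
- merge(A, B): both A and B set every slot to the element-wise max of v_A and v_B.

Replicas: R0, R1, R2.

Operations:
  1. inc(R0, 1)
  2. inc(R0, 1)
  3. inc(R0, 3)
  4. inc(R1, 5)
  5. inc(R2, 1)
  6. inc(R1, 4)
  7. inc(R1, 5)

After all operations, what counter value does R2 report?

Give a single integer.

Answer: 1

Derivation:
Op 1: inc R0 by 1 -> R0=(1,0,0) value=1
Op 2: inc R0 by 1 -> R0=(2,0,0) value=2
Op 3: inc R0 by 3 -> R0=(5,0,0) value=5
Op 4: inc R1 by 5 -> R1=(0,5,0) value=5
Op 5: inc R2 by 1 -> R2=(0,0,1) value=1
Op 6: inc R1 by 4 -> R1=(0,9,0) value=9
Op 7: inc R1 by 5 -> R1=(0,14,0) value=14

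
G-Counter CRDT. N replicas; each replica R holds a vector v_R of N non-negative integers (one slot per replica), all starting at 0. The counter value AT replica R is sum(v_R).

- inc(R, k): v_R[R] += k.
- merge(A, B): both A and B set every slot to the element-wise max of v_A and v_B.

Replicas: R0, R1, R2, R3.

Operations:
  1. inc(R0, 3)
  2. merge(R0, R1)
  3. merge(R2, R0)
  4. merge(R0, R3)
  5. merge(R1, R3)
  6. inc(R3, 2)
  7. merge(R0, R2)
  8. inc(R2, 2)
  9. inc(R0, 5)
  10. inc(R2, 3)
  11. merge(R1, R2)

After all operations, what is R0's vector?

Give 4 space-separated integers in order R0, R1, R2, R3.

Op 1: inc R0 by 3 -> R0=(3,0,0,0) value=3
Op 2: merge R0<->R1 -> R0=(3,0,0,0) R1=(3,0,0,0)
Op 3: merge R2<->R0 -> R2=(3,0,0,0) R0=(3,0,0,0)
Op 4: merge R0<->R3 -> R0=(3,0,0,0) R3=(3,0,0,0)
Op 5: merge R1<->R3 -> R1=(3,0,0,0) R3=(3,0,0,0)
Op 6: inc R3 by 2 -> R3=(3,0,0,2) value=5
Op 7: merge R0<->R2 -> R0=(3,0,0,0) R2=(3,0,0,0)
Op 8: inc R2 by 2 -> R2=(3,0,2,0) value=5
Op 9: inc R0 by 5 -> R0=(8,0,0,0) value=8
Op 10: inc R2 by 3 -> R2=(3,0,5,0) value=8
Op 11: merge R1<->R2 -> R1=(3,0,5,0) R2=(3,0,5,0)

Answer: 8 0 0 0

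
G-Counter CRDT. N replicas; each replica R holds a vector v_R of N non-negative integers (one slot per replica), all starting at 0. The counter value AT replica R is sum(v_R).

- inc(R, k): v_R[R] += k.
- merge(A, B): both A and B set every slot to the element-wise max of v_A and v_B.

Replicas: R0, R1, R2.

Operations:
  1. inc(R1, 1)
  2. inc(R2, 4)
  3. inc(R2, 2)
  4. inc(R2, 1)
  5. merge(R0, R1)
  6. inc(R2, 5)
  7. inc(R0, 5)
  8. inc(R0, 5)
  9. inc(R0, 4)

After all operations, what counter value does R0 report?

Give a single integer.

Answer: 15

Derivation:
Op 1: inc R1 by 1 -> R1=(0,1,0) value=1
Op 2: inc R2 by 4 -> R2=(0,0,4) value=4
Op 3: inc R2 by 2 -> R2=(0,0,6) value=6
Op 4: inc R2 by 1 -> R2=(0,0,7) value=7
Op 5: merge R0<->R1 -> R0=(0,1,0) R1=(0,1,0)
Op 6: inc R2 by 5 -> R2=(0,0,12) value=12
Op 7: inc R0 by 5 -> R0=(5,1,0) value=6
Op 8: inc R0 by 5 -> R0=(10,1,0) value=11
Op 9: inc R0 by 4 -> R0=(14,1,0) value=15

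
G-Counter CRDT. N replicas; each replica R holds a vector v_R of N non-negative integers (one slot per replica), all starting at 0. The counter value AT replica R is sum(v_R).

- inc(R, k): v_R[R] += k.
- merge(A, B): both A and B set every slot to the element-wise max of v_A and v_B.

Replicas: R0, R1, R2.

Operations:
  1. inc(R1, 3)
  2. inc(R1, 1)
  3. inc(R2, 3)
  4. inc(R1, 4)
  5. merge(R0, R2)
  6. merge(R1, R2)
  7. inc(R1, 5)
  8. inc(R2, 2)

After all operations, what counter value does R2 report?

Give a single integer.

Op 1: inc R1 by 3 -> R1=(0,3,0) value=3
Op 2: inc R1 by 1 -> R1=(0,4,0) value=4
Op 3: inc R2 by 3 -> R2=(0,0,3) value=3
Op 4: inc R1 by 4 -> R1=(0,8,0) value=8
Op 5: merge R0<->R2 -> R0=(0,0,3) R2=(0,0,3)
Op 6: merge R1<->R2 -> R1=(0,8,3) R2=(0,8,3)
Op 7: inc R1 by 5 -> R1=(0,13,3) value=16
Op 8: inc R2 by 2 -> R2=(0,8,5) value=13

Answer: 13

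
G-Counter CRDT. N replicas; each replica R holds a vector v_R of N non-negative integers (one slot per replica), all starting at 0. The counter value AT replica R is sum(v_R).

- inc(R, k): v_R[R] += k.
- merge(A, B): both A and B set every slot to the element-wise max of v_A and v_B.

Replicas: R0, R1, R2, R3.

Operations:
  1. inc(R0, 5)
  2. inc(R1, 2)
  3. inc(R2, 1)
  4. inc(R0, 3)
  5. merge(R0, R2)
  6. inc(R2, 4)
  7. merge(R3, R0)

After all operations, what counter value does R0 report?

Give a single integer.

Answer: 9

Derivation:
Op 1: inc R0 by 5 -> R0=(5,0,0,0) value=5
Op 2: inc R1 by 2 -> R1=(0,2,0,0) value=2
Op 3: inc R2 by 1 -> R2=(0,0,1,0) value=1
Op 4: inc R0 by 3 -> R0=(8,0,0,0) value=8
Op 5: merge R0<->R2 -> R0=(8,0,1,0) R2=(8,0,1,0)
Op 6: inc R2 by 4 -> R2=(8,0,5,0) value=13
Op 7: merge R3<->R0 -> R3=(8,0,1,0) R0=(8,0,1,0)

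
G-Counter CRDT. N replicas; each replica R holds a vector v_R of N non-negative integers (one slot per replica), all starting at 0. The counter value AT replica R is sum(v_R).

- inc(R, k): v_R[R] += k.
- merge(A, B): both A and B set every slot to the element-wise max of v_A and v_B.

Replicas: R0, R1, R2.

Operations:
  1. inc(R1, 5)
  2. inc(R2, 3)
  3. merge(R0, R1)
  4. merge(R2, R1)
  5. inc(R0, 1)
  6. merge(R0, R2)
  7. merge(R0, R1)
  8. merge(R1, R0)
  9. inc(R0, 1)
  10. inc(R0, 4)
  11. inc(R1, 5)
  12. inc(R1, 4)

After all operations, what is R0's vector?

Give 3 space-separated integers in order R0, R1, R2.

Answer: 6 5 3

Derivation:
Op 1: inc R1 by 5 -> R1=(0,5,0) value=5
Op 2: inc R2 by 3 -> R2=(0,0,3) value=3
Op 3: merge R0<->R1 -> R0=(0,5,0) R1=(0,5,0)
Op 4: merge R2<->R1 -> R2=(0,5,3) R1=(0,5,3)
Op 5: inc R0 by 1 -> R0=(1,5,0) value=6
Op 6: merge R0<->R2 -> R0=(1,5,3) R2=(1,5,3)
Op 7: merge R0<->R1 -> R0=(1,5,3) R1=(1,5,3)
Op 8: merge R1<->R0 -> R1=(1,5,3) R0=(1,5,3)
Op 9: inc R0 by 1 -> R0=(2,5,3) value=10
Op 10: inc R0 by 4 -> R0=(6,5,3) value=14
Op 11: inc R1 by 5 -> R1=(1,10,3) value=14
Op 12: inc R1 by 4 -> R1=(1,14,3) value=18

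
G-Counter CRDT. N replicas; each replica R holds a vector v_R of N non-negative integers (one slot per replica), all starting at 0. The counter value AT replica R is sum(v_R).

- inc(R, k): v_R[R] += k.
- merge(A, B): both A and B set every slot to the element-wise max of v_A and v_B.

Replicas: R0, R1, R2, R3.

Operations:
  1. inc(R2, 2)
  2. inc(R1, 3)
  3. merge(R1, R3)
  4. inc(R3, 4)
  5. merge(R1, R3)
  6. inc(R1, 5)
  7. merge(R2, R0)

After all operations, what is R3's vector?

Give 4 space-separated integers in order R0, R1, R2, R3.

Op 1: inc R2 by 2 -> R2=(0,0,2,0) value=2
Op 2: inc R1 by 3 -> R1=(0,3,0,0) value=3
Op 3: merge R1<->R3 -> R1=(0,3,0,0) R3=(0,3,0,0)
Op 4: inc R3 by 4 -> R3=(0,3,0,4) value=7
Op 5: merge R1<->R3 -> R1=(0,3,0,4) R3=(0,3,0,4)
Op 6: inc R1 by 5 -> R1=(0,8,0,4) value=12
Op 7: merge R2<->R0 -> R2=(0,0,2,0) R0=(0,0,2,0)

Answer: 0 3 0 4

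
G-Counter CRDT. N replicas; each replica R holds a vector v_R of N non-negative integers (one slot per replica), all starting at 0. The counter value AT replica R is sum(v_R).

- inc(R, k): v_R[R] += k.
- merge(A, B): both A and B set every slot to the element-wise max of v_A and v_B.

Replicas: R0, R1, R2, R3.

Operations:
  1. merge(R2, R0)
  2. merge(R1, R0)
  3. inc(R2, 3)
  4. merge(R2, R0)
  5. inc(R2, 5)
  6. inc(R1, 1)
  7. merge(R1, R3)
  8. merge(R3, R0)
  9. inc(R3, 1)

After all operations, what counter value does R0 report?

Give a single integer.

Op 1: merge R2<->R0 -> R2=(0,0,0,0) R0=(0,0,0,0)
Op 2: merge R1<->R0 -> R1=(0,0,0,0) R0=(0,0,0,0)
Op 3: inc R2 by 3 -> R2=(0,0,3,0) value=3
Op 4: merge R2<->R0 -> R2=(0,0,3,0) R0=(0,0,3,0)
Op 5: inc R2 by 5 -> R2=(0,0,8,0) value=8
Op 6: inc R1 by 1 -> R1=(0,1,0,0) value=1
Op 7: merge R1<->R3 -> R1=(0,1,0,0) R3=(0,1,0,0)
Op 8: merge R3<->R0 -> R3=(0,1,3,0) R0=(0,1,3,0)
Op 9: inc R3 by 1 -> R3=(0,1,3,1) value=5

Answer: 4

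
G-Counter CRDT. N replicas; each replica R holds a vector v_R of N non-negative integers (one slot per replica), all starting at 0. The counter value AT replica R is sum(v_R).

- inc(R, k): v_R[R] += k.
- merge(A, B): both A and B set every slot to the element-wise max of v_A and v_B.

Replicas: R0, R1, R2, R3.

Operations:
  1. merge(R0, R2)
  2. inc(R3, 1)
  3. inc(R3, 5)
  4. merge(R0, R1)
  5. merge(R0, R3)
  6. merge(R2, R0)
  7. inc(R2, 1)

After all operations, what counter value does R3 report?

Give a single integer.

Answer: 6

Derivation:
Op 1: merge R0<->R2 -> R0=(0,0,0,0) R2=(0,0,0,0)
Op 2: inc R3 by 1 -> R3=(0,0,0,1) value=1
Op 3: inc R3 by 5 -> R3=(0,0,0,6) value=6
Op 4: merge R0<->R1 -> R0=(0,0,0,0) R1=(0,0,0,0)
Op 5: merge R0<->R3 -> R0=(0,0,0,6) R3=(0,0,0,6)
Op 6: merge R2<->R0 -> R2=(0,0,0,6) R0=(0,0,0,6)
Op 7: inc R2 by 1 -> R2=(0,0,1,6) value=7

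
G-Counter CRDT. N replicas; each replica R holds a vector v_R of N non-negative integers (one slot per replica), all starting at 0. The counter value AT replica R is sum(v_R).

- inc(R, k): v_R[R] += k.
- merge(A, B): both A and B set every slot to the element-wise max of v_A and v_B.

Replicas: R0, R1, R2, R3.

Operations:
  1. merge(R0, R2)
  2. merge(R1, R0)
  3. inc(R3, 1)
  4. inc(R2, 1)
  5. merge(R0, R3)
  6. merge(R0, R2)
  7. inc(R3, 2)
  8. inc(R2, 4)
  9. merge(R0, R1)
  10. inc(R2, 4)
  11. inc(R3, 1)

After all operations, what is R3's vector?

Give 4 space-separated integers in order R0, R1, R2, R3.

Answer: 0 0 0 4

Derivation:
Op 1: merge R0<->R2 -> R0=(0,0,0,0) R2=(0,0,0,0)
Op 2: merge R1<->R0 -> R1=(0,0,0,0) R0=(0,0,0,0)
Op 3: inc R3 by 1 -> R3=(0,0,0,1) value=1
Op 4: inc R2 by 1 -> R2=(0,0,1,0) value=1
Op 5: merge R0<->R3 -> R0=(0,0,0,1) R3=(0,0,0,1)
Op 6: merge R0<->R2 -> R0=(0,0,1,1) R2=(0,0,1,1)
Op 7: inc R3 by 2 -> R3=(0,0,0,3) value=3
Op 8: inc R2 by 4 -> R2=(0,0,5,1) value=6
Op 9: merge R0<->R1 -> R0=(0,0,1,1) R1=(0,0,1,1)
Op 10: inc R2 by 4 -> R2=(0,0,9,1) value=10
Op 11: inc R3 by 1 -> R3=(0,0,0,4) value=4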